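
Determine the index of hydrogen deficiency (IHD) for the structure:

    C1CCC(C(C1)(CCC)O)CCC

Molecular formula from the SMILES: C12H24O.
DoU = (2C + 2 + N − H − X)/2 = (2·12 + 2 + 0 − 24 − 0)/2 = 2/2 = 1.
(Structurally: 1 ring(s) + 0 π bond(s) = 1.)

1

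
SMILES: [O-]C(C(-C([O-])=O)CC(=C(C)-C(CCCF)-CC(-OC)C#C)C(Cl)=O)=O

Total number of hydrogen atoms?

20

Hydrogens are implicit in SMILES; fill each atom to its normal valence:
  6 × C: no H
  5 × C: 2 H each → 10
  4 × C: 1 H each → 4
  4 × O: no H
  2 × C: 3 H each → 6
  2 × O (charge -1): no H
  1 × Cl: no H
  1 × F: no H
  Total hydrogens = 20.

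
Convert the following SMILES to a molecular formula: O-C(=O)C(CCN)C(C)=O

Heavy atoms from the SMILES: 6 C, 1 N, 3 O.
Implicit hydrogens by atom environment:
  2 × C: 2 H each → 4
  2 × C: no H
  2 × O: no H
  1 × C: 3 H
  1 × C: 1 H
  1 × N: 2 H
  1 × O: 1 H
  Total hydrogens = 11.
Molecular formula: C6H11NO3

C6H11NO3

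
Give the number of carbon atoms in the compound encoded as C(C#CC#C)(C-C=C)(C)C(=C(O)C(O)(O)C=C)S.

The symbol for carbon appears 14 times in the SMILES.

14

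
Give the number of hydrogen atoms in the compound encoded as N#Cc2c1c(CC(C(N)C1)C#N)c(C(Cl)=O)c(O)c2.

10

Hydrogens are implicit in SMILES; fill each atom to its normal valence:
  5 × C (aromatic): no H
  3 × C: no H
  2 × C: 2 H each → 4
  2 × C: 1 H each → 2
  2 × N: no H
  1 × C (aromatic): 1 H
  1 × Cl: no H
  1 × N: 2 H
  1 × O: 1 H
  1 × O: no H
  Total hydrogens = 10.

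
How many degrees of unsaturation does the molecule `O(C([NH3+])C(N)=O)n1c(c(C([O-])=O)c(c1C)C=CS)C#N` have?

8

Molecular formula from the SMILES: C11H12N4O4S.
DoU = (2C + 2 + N − H − X)/2 = (2·11 + 2 + 4 − 12 − 0)/2 = 16/2 = 8.
(Structurally: 1 ring(s) + 7 π bond(s) = 8.)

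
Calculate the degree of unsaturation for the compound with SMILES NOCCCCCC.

0

Molecular formula from the SMILES: C6H15NO.
DoU = (2C + 2 + N − H − X)/2 = (2·6 + 2 + 1 − 15 − 0)/2 = 0/2 = 0.
(Structurally: 0 ring(s) + 0 π bond(s) = 0.)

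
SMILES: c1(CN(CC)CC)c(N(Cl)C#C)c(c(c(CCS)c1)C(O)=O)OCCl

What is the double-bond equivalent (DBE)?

7

Molecular formula from the SMILES: C17H22Cl2N2O3S.
DoU = (2C + 2 + N − H − X)/2 = (2·17 + 2 + 2 − 22 − 2)/2 = 14/2 = 7.
(Structurally: 1 ring(s) + 6 π bond(s) = 7.)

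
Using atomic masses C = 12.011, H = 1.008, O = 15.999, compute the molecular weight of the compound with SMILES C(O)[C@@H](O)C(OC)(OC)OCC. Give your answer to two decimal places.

Molecular formula: C7H16O5.
M = 7×12.011 + 16×1.008 + 5×15.999 = 180.20 g/mol.

180.20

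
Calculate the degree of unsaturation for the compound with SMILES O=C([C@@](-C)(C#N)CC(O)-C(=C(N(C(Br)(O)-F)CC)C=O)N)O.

5

Molecular formula from the SMILES: C12H17BrFN3O5.
DoU = (2C + 2 + N − H − X)/2 = (2·12 + 2 + 3 − 17 − 2)/2 = 10/2 = 5.
(Structurally: 0 ring(s) + 5 π bond(s) = 5.)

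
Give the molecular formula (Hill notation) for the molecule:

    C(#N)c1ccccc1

Heavy atoms from the SMILES: 7 C, 1 N.
Implicit hydrogens by atom environment:
  5 × C (aromatic): 1 H each → 5
  1 × C (aromatic): no H
  1 × C: no H
  1 × N: no H
  Total hydrogens = 5.
Molecular formula: C7H5N

C7H5N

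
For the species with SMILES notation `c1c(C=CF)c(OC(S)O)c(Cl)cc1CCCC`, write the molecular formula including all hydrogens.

C13H16ClFO2S

Heavy atoms from the SMILES: 13 C, 1 Cl, 1 F, 2 O, 1 S.
Implicit hydrogens by atom environment:
  4 × C (aromatic): no H
  3 × C: 2 H each → 6
  3 × C: 1 H each → 3
  2 × C (aromatic): 1 H each → 2
  1 × C: 3 H
  1 × Cl: no H
  1 × F: no H
  1 × O: 1 H
  1 × O: no H
  1 × S: 1 H
  Total hydrogens = 16.
Molecular formula: C13H16ClFO2S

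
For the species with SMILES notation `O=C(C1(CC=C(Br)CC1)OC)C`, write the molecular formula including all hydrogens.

C9H13BrO2

Heavy atoms from the SMILES: 1 Br, 9 C, 2 O.
Implicit hydrogens by atom environment:
  3 × C: 2 H each → 6
  3 × C: no H
  2 × C: 3 H each → 6
  2 × O: no H
  1 × Br: no H
  1 × C: 1 H
  Total hydrogens = 13.
Molecular formula: C9H13BrO2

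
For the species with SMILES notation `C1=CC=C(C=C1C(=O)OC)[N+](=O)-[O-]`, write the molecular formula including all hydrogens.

C8H7NO4

Heavy atoms from the SMILES: 8 C, 1 N, 4 O.
Implicit hydrogens by atom environment:
  4 × C (aromatic): 1 H each → 4
  3 × O: no H
  2 × C (aromatic): no H
  1 × C: 3 H
  1 × C: no H
  1 × N (charge +1): no H
  1 × O (charge -1): no H
  Total hydrogens = 7.
Molecular formula: C8H7NO4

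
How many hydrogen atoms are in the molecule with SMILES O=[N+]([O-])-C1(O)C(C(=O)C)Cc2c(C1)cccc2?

Hydrogens are implicit in SMILES; fill each atom to its normal valence:
  4 × C (aromatic): 1 H each → 4
  2 × C: 2 H each → 4
  2 × C (aromatic): no H
  2 × C: no H
  2 × O: no H
  1 × C: 3 H
  1 × C: 1 H
  1 × N (charge +1): no H
  1 × O: 1 H
  1 × O (charge -1): no H
  Total hydrogens = 13.

13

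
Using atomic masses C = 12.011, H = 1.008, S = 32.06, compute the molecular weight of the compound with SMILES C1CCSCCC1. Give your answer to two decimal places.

116.22

Molecular formula: C6H12S.
M = 6×12.011 + 12×1.008 + 1×32.06 = 116.22 g/mol.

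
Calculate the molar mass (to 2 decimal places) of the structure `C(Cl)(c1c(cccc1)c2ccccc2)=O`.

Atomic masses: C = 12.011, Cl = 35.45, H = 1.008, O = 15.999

Molecular formula: C13H9ClO.
M = 13×12.011 + 1×35.45 + 9×1.008 + 1×15.999 = 216.66 g/mol.

216.66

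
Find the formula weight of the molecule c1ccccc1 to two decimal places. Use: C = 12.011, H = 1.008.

Molecular formula: C6H6.
M = 6×12.011 + 6×1.008 = 78.11 g/mol.

78.11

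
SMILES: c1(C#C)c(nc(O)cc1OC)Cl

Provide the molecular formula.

Heavy atoms from the SMILES: 8 C, 1 Cl, 1 N, 2 O.
Implicit hydrogens by atom environment:
  4 × C (aromatic): no H
  1 × C: 3 H
  1 × C (aromatic): 1 H
  1 × C: 1 H
  1 × C: no H
  1 × Cl: no H
  1 × N (aromatic): no H
  1 × O: 1 H
  1 × O: no H
  Total hydrogens = 6.
Molecular formula: C8H6ClNO2

C8H6ClNO2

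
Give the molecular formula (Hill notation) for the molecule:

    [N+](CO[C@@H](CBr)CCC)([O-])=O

Heavy atoms from the SMILES: 1 Br, 6 C, 1 N, 3 O.
Implicit hydrogens by atom environment:
  4 × C: 2 H each → 8
  2 × O: no H
  1 × Br: no H
  1 × C: 3 H
  1 × C: 1 H
  1 × N (charge +1): no H
  1 × O (charge -1): no H
  Total hydrogens = 12.
Molecular formula: C6H12BrNO3

C6H12BrNO3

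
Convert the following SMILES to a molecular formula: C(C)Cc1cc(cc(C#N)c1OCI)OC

C12H14INO2

Heavy atoms from the SMILES: 12 C, 1 I, 1 N, 2 O.
Implicit hydrogens by atom environment:
  4 × C (aromatic): no H
  3 × C: 2 H each → 6
  2 × C: 3 H each → 6
  2 × C (aromatic): 1 H each → 2
  2 × O: no H
  1 × C: no H
  1 × I: no H
  1 × N: no H
  Total hydrogens = 14.
Molecular formula: C12H14INO2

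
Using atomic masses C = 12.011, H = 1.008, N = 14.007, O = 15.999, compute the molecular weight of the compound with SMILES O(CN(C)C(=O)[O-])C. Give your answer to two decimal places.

118.11

Molecular formula: C4H8NO3-.
M = 4×12.011 + 8×1.008 + 1×14.007 + 3×15.999 = 118.11 g/mol.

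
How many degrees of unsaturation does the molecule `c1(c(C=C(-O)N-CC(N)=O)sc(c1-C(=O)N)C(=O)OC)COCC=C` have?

8

Molecular formula from the SMILES: C15H19N3O6S.
DoU = (2C + 2 + N − H − X)/2 = (2·15 + 2 + 3 − 19 − 0)/2 = 16/2 = 8.
(Structurally: 1 ring(s) + 7 π bond(s) = 8.)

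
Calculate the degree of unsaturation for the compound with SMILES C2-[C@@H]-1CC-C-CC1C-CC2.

2

Molecular formula from the SMILES: C10H18.
DoU = (2C + 2 + N − H − X)/2 = (2·10 + 2 + 0 − 18 − 0)/2 = 4/2 = 2.
(Structurally: 2 ring(s) + 0 π bond(s) = 2.)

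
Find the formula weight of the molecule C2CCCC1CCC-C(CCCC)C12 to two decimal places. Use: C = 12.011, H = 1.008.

194.36

Molecular formula: C14H26.
M = 14×12.011 + 26×1.008 = 194.36 g/mol.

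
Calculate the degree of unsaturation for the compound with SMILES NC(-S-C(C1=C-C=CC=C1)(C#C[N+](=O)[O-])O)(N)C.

7

Molecular formula from the SMILES: C11H13N3O3S.
DoU = (2C + 2 + N − H − X)/2 = (2·11 + 2 + 3 − 13 − 0)/2 = 14/2 = 7.
(Structurally: 1 ring(s) + 6 π bond(s) = 7.)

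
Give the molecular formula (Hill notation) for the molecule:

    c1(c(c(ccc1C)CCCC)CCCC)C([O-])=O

C16H23O2-

Heavy atoms from the SMILES: 16 C, 2 O.
Implicit hydrogens by atom environment:
  6 × C: 2 H each → 12
  4 × C (aromatic): no H
  3 × C: 3 H each → 9
  2 × C (aromatic): 1 H each → 2
  1 × C: no H
  1 × O: no H
  1 × O (charge -1): no H
  Total hydrogens = 23.
Net charge -1.
Molecular formula: C16H23O2-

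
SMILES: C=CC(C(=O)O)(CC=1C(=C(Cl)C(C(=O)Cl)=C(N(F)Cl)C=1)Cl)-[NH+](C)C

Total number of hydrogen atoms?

14

Hydrogens are implicit in SMILES; fill each atom to its normal valence:
  5 × C (aromatic): no H
  4 × Cl: no H
  3 × C: no H
  2 × C: 3 H each → 6
  2 × C: 2 H each → 4
  2 × O: no H
  1 × C (aromatic): 1 H
  1 × C: 1 H
  1 × F: no H
  1 × N (charge +1): 1 H
  1 × N: no H
  1 × O: 1 H
  Total hydrogens = 14.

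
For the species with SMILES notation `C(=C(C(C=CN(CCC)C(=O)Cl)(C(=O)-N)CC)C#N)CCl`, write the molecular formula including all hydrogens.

Heavy atoms from the SMILES: 14 C, 2 Cl, 3 N, 2 O.
Implicit hydrogens by atom environment:
  5 × C: no H
  4 × C: 2 H each → 8
  3 × C: 1 H each → 3
  2 × C: 3 H each → 6
  2 × Cl: no H
  2 × N: no H
  2 × O: no H
  1 × N: 2 H
  Total hydrogens = 19.
Molecular formula: C14H19Cl2N3O2

C14H19Cl2N3O2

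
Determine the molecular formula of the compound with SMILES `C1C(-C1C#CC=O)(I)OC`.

Heavy atoms from the SMILES: 7 C, 1 I, 2 O.
Implicit hydrogens by atom environment:
  3 × C: no H
  2 × C: 1 H each → 2
  2 × O: no H
  1 × C: 3 H
  1 × C: 2 H
  1 × I: no H
  Total hydrogens = 7.
Molecular formula: C7H7IO2

C7H7IO2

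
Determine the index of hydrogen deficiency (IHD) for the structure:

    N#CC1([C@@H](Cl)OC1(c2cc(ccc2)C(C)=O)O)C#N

Molecular formula from the SMILES: C13H9ClN2O3.
DoU = (2C + 2 + N − H − X)/2 = (2·13 + 2 + 2 − 9 − 1)/2 = 20/2 = 10.
(Structurally: 2 ring(s) + 8 π bond(s) = 10.)

10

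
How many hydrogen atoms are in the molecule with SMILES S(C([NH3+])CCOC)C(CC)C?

20

Hydrogens are implicit in SMILES; fill each atom to its normal valence:
  3 × C: 3 H each → 9
  3 × C: 2 H each → 6
  2 × C: 1 H each → 2
  1 × N (charge +1): 3 H
  1 × O: no H
  1 × S: no H
  Total hydrogens = 20.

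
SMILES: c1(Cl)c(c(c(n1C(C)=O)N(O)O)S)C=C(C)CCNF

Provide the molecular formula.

Heavy atoms from the SMILES: 11 C, 1 Cl, 1 F, 3 N, 3 O, 1 S.
Implicit hydrogens by atom environment:
  4 × C (aromatic): no H
  2 × C: 3 H each → 6
  2 × C: 2 H each → 4
  2 × C: no H
  2 × O: 1 H each → 2
  1 × C: 1 H
  1 × Cl: no H
  1 × F: no H
  1 × N: 1 H
  1 × N (aromatic): no H
  1 × N: no H
  1 × O: no H
  1 × S: 1 H
  Total hydrogens = 15.
Molecular formula: C11H15ClFN3O3S

C11H15ClFN3O3S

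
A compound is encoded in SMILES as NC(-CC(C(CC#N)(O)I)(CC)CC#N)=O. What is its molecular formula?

C10H14IN3O2

Heavy atoms from the SMILES: 10 C, 1 I, 3 N, 2 O.
Implicit hydrogens by atom environment:
  5 × C: no H
  4 × C: 2 H each → 8
  2 × N: no H
  1 × C: 3 H
  1 × I: no H
  1 × N: 2 H
  1 × O: 1 H
  1 × O: no H
  Total hydrogens = 14.
Molecular formula: C10H14IN3O2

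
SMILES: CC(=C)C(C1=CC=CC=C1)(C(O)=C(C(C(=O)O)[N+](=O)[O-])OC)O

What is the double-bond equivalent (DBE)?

8

Molecular formula from the SMILES: C15H17NO7.
DoU = (2C + 2 + N − H − X)/2 = (2·15 + 2 + 1 − 17 − 0)/2 = 16/2 = 8.
(Structurally: 1 ring(s) + 7 π bond(s) = 8.)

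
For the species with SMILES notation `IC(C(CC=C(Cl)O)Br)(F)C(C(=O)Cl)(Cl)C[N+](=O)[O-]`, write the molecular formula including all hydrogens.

Heavy atoms from the SMILES: 1 Br, 8 C, 3 Cl, 1 F, 1 I, 1 N, 4 O.
Implicit hydrogens by atom environment:
  4 × C: no H
  3 × Cl: no H
  2 × C: 2 H each → 4
  2 × C: 1 H each → 2
  2 × O: no H
  1 × Br: no H
  1 × F: no H
  1 × I: no H
  1 × N (charge +1): no H
  1 × O: 1 H
  1 × O (charge -1): no H
  Total hydrogens = 7.
Molecular formula: C8H7BrCl3FINO4

C8H7BrCl3FINO4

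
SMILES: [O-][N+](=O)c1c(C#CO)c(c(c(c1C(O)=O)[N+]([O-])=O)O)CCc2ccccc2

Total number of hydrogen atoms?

Hydrogens are implicit in SMILES; fill each atom to its normal valence:
  7 × C (aromatic): no H
  5 × C (aromatic): 1 H each → 5
  3 × C: no H
  3 × O: 1 H each → 3
  3 × O: no H
  2 × C: 2 H each → 4
  2 × N (charge +1): no H
  2 × O (charge -1): no H
  Total hydrogens = 12.

12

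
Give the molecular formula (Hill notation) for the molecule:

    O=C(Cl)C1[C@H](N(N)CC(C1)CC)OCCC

Heavy atoms from the SMILES: 11 C, 1 Cl, 2 N, 2 O.
Implicit hydrogens by atom environment:
  5 × C: 2 H each → 10
  3 × C: 1 H each → 3
  2 × C: 3 H each → 6
  2 × O: no H
  1 × C: no H
  1 × Cl: no H
  1 × N: 2 H
  1 × N: no H
  Total hydrogens = 21.
Molecular formula: C11H21ClN2O2

C11H21ClN2O2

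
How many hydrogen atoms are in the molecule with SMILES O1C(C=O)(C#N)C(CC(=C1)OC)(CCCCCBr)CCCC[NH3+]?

Hydrogens are implicit in SMILES; fill each atom to its normal valence:
  10 × C: 2 H each → 20
  4 × C: no H
  3 × O: no H
  2 × C: 1 H each → 2
  1 × Br: no H
  1 × C: 3 H
  1 × N (charge +1): 3 H
  1 × N: no H
  Total hydrogens = 28.

28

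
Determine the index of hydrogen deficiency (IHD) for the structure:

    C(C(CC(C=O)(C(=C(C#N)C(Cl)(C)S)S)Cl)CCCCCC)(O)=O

5

Molecular formula from the SMILES: C16H23Cl2NO3S2.
DoU = (2C + 2 + N − H − X)/2 = (2·16 + 2 + 1 − 23 − 2)/2 = 10/2 = 5.
(Structurally: 0 ring(s) + 5 π bond(s) = 5.)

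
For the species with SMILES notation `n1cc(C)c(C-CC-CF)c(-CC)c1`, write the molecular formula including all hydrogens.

Heavy atoms from the SMILES: 12 C, 1 F, 1 N.
Implicit hydrogens by atom environment:
  5 × C: 2 H each → 10
  3 × C (aromatic): no H
  2 × C: 3 H each → 6
  2 × C (aromatic): 1 H each → 2
  1 × F: no H
  1 × N (aromatic): no H
  Total hydrogens = 18.
Molecular formula: C12H18FN

C12H18FN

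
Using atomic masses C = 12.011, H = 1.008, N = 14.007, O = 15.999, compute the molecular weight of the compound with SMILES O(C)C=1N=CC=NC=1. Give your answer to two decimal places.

110.12

Molecular formula: C5H6N2O.
M = 5×12.011 + 6×1.008 + 2×14.007 + 1×15.999 = 110.12 g/mol.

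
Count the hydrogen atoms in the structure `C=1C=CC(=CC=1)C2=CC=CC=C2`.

10

Hydrogens are implicit in SMILES; fill each atom to its normal valence:
  10 × C (aromatic): 1 H each → 10
  2 × C (aromatic): no H
  Total hydrogens = 10.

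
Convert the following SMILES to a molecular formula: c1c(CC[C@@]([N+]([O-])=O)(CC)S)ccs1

C9H13NO2S2

Heavy atoms from the SMILES: 9 C, 1 N, 2 O, 2 S.
Implicit hydrogens by atom environment:
  3 × C: 2 H each → 6
  3 × C (aromatic): 1 H each → 3
  1 × C: 3 H
  1 × C (aromatic): no H
  1 × C: no H
  1 × N (charge +1): no H
  1 × O: no H
  1 × O (charge -1): no H
  1 × S: 1 H
  1 × S (aromatic): no H
  Total hydrogens = 13.
Molecular formula: C9H13NO2S2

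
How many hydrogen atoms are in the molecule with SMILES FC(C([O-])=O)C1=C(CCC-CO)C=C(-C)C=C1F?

Hydrogens are implicit in SMILES; fill each atom to its normal valence:
  4 × C: 2 H each → 8
  4 × C (aromatic): no H
  2 × C (aromatic): 1 H each → 2
  2 × F: no H
  1 × C: 3 H
  1 × C: 1 H
  1 × C: no H
  1 × O: 1 H
  1 × O: no H
  1 × O (charge -1): no H
  Total hydrogens = 15.

15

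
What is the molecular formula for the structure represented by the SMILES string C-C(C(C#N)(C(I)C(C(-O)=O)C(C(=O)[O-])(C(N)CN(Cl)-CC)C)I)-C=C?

Heavy atoms from the SMILES: 16 C, 1 Cl, 2 I, 3 N, 4 O.
Implicit hydrogens by atom environment:
  5 × C: 1 H each → 5
  5 × C: no H
  3 × C: 3 H each → 9
  3 × C: 2 H each → 6
  2 × I: no H
  2 × N: no H
  2 × O: no H
  1 × Cl: no H
  1 × N: 2 H
  1 × O: 1 H
  1 × O (charge -1): no H
  Total hydrogens = 23.
Net charge -1.
Molecular formula: C16H23ClI2N3O4-

C16H23ClI2N3O4-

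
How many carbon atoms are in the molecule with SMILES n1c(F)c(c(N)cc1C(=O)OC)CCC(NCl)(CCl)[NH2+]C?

12

The symbol for carbon appears 12 times in the SMILES. Lowercase c denotes aromatic carbon and counts toward C.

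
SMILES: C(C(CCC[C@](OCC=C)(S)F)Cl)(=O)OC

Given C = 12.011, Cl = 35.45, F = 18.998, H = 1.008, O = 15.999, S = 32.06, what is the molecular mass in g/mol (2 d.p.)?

Molecular formula: C10H16ClFO3S.
M = 10×12.011 + 1×35.45 + 1×18.998 + 16×1.008 + 3×15.999 + 1×32.06 = 270.74 g/mol.

270.74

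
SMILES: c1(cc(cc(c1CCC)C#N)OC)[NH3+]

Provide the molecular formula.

C11H15N2O+

Heavy atoms from the SMILES: 11 C, 2 N, 1 O.
Implicit hydrogens by atom environment:
  4 × C (aromatic): no H
  2 × C: 3 H each → 6
  2 × C: 2 H each → 4
  2 × C (aromatic): 1 H each → 2
  1 × C: no H
  1 × N (charge +1): 3 H
  1 × N: no H
  1 × O: no H
  Total hydrogens = 15.
Net charge +1.
Molecular formula: C11H15N2O+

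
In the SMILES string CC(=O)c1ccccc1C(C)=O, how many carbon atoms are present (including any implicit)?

The symbol for carbon appears 10 times in the SMILES. Lowercase c denotes aromatic carbon and counts toward C.

10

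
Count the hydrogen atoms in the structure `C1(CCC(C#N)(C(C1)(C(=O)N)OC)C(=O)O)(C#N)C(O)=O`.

13

Hydrogens are implicit in SMILES; fill each atom to its normal valence:
  8 × C: no H
  4 × O: no H
  3 × C: 2 H each → 6
  2 × N: no H
  2 × O: 1 H each → 2
  1 × C: 3 H
  1 × N: 2 H
  Total hydrogens = 13.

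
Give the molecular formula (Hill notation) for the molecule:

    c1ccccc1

C6H6

Heavy atoms from the SMILES: 6 C.
Implicit hydrogens by atom environment:
  6 × C (aromatic): 1 H each → 6
  Total hydrogens = 6.
Molecular formula: C6H6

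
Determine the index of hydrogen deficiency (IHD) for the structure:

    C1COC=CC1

2

Molecular formula from the SMILES: C5H8O.
DoU = (2C + 2 + N − H − X)/2 = (2·5 + 2 + 0 − 8 − 0)/2 = 4/2 = 2.
(Structurally: 1 ring(s) + 1 π bond(s) = 2.)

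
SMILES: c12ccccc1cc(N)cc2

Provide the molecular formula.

C10H9N

Heavy atoms from the SMILES: 10 C, 1 N.
Implicit hydrogens by atom environment:
  7 × C (aromatic): 1 H each → 7
  3 × C (aromatic): no H
  1 × N: 2 H
  Total hydrogens = 9.
Molecular formula: C10H9N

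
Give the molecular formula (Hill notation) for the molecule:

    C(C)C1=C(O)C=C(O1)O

C6H8O3

Heavy atoms from the SMILES: 6 C, 3 O.
Implicit hydrogens by atom environment:
  3 × C (aromatic): no H
  2 × O: 1 H each → 2
  1 × C: 3 H
  1 × C: 2 H
  1 × C (aromatic): 1 H
  1 × O (aromatic): no H
  Total hydrogens = 8.
Molecular formula: C6H8O3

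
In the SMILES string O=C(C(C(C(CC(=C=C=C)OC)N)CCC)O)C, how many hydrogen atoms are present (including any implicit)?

23

Hydrogens are implicit in SMILES; fill each atom to its normal valence:
  4 × C: 2 H each → 8
  4 × C: no H
  3 × C: 3 H each → 9
  3 × C: 1 H each → 3
  2 × O: no H
  1 × N: 2 H
  1 × O: 1 H
  Total hydrogens = 23.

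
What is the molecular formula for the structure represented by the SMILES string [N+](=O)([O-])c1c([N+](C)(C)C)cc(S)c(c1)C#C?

Heavy atoms from the SMILES: 11 C, 2 N, 2 O, 1 S.
Implicit hydrogens by atom environment:
  4 × C (aromatic): no H
  3 × C: 3 H each → 9
  2 × C (aromatic): 1 H each → 2
  2 × N (charge +1): no H
  1 × C: 1 H
  1 × C: no H
  1 × O: no H
  1 × O (charge -1): no H
  1 × S: 1 H
  Total hydrogens = 13.
Net charge +1.
Molecular formula: C11H13N2O2S+

C11H13N2O2S+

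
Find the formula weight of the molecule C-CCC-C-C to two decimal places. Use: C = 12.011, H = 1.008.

Molecular formula: C6H14.
M = 6×12.011 + 14×1.008 = 86.18 g/mol.

86.18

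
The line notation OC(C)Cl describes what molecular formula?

Heavy atoms from the SMILES: 2 C, 1 Cl, 1 O.
Implicit hydrogens by atom environment:
  1 × C: 3 H
  1 × C: 1 H
  1 × Cl: no H
  1 × O: 1 H
  Total hydrogens = 5.
Molecular formula: C2H5ClO

C2H5ClO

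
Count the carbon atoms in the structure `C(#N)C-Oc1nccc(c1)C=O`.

The symbol for carbon appears 8 times in the SMILES. Lowercase c denotes aromatic carbon and counts toward C.

8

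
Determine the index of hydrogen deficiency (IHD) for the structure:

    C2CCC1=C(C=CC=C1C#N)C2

7

Molecular formula from the SMILES: C11H11N.
DoU = (2C + 2 + N − H − X)/2 = (2·11 + 2 + 1 − 11 − 0)/2 = 14/2 = 7.
(Structurally: 2 ring(s) + 5 π bond(s) = 7.)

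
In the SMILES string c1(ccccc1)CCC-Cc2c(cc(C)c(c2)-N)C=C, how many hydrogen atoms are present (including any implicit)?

Hydrogens are implicit in SMILES; fill each atom to its normal valence:
  7 × C (aromatic): 1 H each → 7
  5 × C: 2 H each → 10
  5 × C (aromatic): no H
  1 × C: 3 H
  1 × C: 1 H
  1 × N: 2 H
  Total hydrogens = 23.

23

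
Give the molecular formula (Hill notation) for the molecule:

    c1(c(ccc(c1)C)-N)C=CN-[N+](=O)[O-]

C9H11N3O2

Heavy atoms from the SMILES: 9 C, 3 N, 2 O.
Implicit hydrogens by atom environment:
  3 × C (aromatic): 1 H each → 3
  3 × C (aromatic): no H
  2 × C: 1 H each → 2
  1 × C: 3 H
  1 × N: 2 H
  1 × N: 1 H
  1 × N (charge +1): no H
  1 × O: no H
  1 × O (charge -1): no H
  Total hydrogens = 11.
Molecular formula: C9H11N3O2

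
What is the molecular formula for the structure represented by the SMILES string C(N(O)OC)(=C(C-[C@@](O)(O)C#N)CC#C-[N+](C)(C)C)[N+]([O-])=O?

Heavy atoms from the SMILES: 12 C, 4 N, 6 O.
Implicit hydrogens by atom environment:
  6 × C: no H
  4 × C: 3 H each → 12
  3 × O: 1 H each → 3
  2 × C: 2 H each → 4
  2 × N: no H
  2 × N (charge +1): no H
  2 × O: no H
  1 × O (charge -1): no H
  Total hydrogens = 19.
Net charge +1.
Molecular formula: C12H19N4O6+

C12H19N4O6+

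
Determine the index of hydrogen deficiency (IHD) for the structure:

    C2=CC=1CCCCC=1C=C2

5

Molecular formula from the SMILES: C10H12.
DoU = (2C + 2 + N − H − X)/2 = (2·10 + 2 + 0 − 12 − 0)/2 = 10/2 = 5.
(Structurally: 2 ring(s) + 3 π bond(s) = 5.)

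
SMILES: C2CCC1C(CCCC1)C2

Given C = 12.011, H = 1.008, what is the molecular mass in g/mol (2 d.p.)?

138.25

Molecular formula: C10H18.
M = 10×12.011 + 18×1.008 = 138.25 g/mol.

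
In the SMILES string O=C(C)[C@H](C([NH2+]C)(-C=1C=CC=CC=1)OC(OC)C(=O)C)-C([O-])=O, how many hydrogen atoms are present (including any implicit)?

21

Hydrogens are implicit in SMILES; fill each atom to its normal valence:
  5 × C (aromatic): 1 H each → 5
  5 × O: no H
  4 × C: 3 H each → 12
  4 × C: no H
  2 × C: 1 H each → 2
  1 × C (aromatic): no H
  1 × N (charge +1): 2 H
  1 × O (charge -1): no H
  Total hydrogens = 21.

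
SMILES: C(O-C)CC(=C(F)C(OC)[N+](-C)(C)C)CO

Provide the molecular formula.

Heavy atoms from the SMILES: 11 C, 1 F, 1 N, 3 O.
Implicit hydrogens by atom environment:
  5 × C: 3 H each → 15
  3 × C: 2 H each → 6
  2 × C: no H
  2 × O: no H
  1 × C: 1 H
  1 × F: no H
  1 × N (charge +1): no H
  1 × O: 1 H
  Total hydrogens = 23.
Net charge +1.
Molecular formula: C11H23FNO3+

C11H23FNO3+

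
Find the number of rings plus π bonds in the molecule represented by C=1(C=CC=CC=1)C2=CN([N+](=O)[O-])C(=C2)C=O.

Molecular formula from the SMILES: C11H8N2O3.
DoU = (2C + 2 + N − H − X)/2 = (2·11 + 2 + 2 − 8 − 0)/2 = 18/2 = 9.
(Structurally: 2 ring(s) + 7 π bond(s) = 9.)

9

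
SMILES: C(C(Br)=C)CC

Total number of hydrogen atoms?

9

Hydrogens are implicit in SMILES; fill each atom to its normal valence:
  3 × C: 2 H each → 6
  1 × Br: no H
  1 × C: 3 H
  1 × C: no H
  Total hydrogens = 9.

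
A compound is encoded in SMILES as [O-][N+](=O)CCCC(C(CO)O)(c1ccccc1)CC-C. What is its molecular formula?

Heavy atoms from the SMILES: 15 C, 1 N, 4 O.
Implicit hydrogens by atom environment:
  6 × C: 2 H each → 12
  5 × C (aromatic): 1 H each → 5
  2 × O: 1 H each → 2
  1 × C: 3 H
  1 × C: 1 H
  1 × C: no H
  1 × C (aromatic): no H
  1 × N (charge +1): no H
  1 × O: no H
  1 × O (charge -1): no H
  Total hydrogens = 23.
Molecular formula: C15H23NO4

C15H23NO4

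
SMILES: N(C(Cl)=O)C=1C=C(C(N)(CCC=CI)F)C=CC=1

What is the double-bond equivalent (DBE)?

Molecular formula from the SMILES: C12H13ClFIN2O.
DoU = (2C + 2 + N − H − X)/2 = (2·12 + 2 + 2 − 13 − 3)/2 = 12/2 = 6.
(Structurally: 1 ring(s) + 5 π bond(s) = 6.)

6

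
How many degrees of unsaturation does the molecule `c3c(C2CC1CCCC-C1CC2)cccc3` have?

Molecular formula from the SMILES: C16H22.
DoU = (2C + 2 + N − H − X)/2 = (2·16 + 2 + 0 − 22 − 0)/2 = 12/2 = 6.
(Structurally: 3 ring(s) + 3 π bond(s) = 6.)

6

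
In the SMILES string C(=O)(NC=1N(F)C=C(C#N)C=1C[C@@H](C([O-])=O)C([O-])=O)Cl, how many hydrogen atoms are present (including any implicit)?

5

Hydrogens are implicit in SMILES; fill each atom to its normal valence:
  4 × C: no H
  3 × C (aromatic): no H
  3 × O: no H
  2 × O (charge -1): no H
  1 × C: 2 H
  1 × C (aromatic): 1 H
  1 × C: 1 H
  1 × Cl: no H
  1 × F: no H
  1 × N: 1 H
  1 × N (aromatic): no H
  1 × N: no H
  Total hydrogens = 5.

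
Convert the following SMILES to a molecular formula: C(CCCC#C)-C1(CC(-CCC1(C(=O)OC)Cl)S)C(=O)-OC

Heavy atoms from the SMILES: 16 C, 1 Cl, 4 O, 1 S.
Implicit hydrogens by atom environment:
  7 × C: 2 H each → 14
  5 × C: no H
  4 × O: no H
  2 × C: 3 H each → 6
  2 × C: 1 H each → 2
  1 × Cl: no H
  1 × S: 1 H
  Total hydrogens = 23.
Molecular formula: C16H23ClO4S

C16H23ClO4S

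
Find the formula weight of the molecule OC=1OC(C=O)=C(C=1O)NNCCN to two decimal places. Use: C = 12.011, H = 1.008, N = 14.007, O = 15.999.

201.18

Molecular formula: C7H11N3O4.
M = 7×12.011 + 11×1.008 + 3×14.007 + 4×15.999 = 201.18 g/mol.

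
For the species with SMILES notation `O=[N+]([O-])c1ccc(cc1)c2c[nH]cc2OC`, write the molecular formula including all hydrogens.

Heavy atoms from the SMILES: 11 C, 2 N, 3 O.
Implicit hydrogens by atom environment:
  6 × C (aromatic): 1 H each → 6
  4 × C (aromatic): no H
  2 × O: no H
  1 × C: 3 H
  1 × N (aromatic): 1 H
  1 × N (charge +1): no H
  1 × O (charge -1): no H
  Total hydrogens = 10.
Molecular formula: C11H10N2O3

C11H10N2O3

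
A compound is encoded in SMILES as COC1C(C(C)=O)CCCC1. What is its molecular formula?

Heavy atoms from the SMILES: 9 C, 2 O.
Implicit hydrogens by atom environment:
  4 × C: 2 H each → 8
  2 × C: 3 H each → 6
  2 × C: 1 H each → 2
  2 × O: no H
  1 × C: no H
  Total hydrogens = 16.
Molecular formula: C9H16O2

C9H16O2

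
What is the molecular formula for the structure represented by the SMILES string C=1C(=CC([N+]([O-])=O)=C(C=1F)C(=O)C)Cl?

C8H5ClFNO3

Heavy atoms from the SMILES: 8 C, 1 Cl, 1 F, 1 N, 3 O.
Implicit hydrogens by atom environment:
  4 × C (aromatic): no H
  2 × C (aromatic): 1 H each → 2
  2 × O: no H
  1 × C: 3 H
  1 × C: no H
  1 × Cl: no H
  1 × F: no H
  1 × N (charge +1): no H
  1 × O (charge -1): no H
  Total hydrogens = 5.
Molecular formula: C8H5ClFNO3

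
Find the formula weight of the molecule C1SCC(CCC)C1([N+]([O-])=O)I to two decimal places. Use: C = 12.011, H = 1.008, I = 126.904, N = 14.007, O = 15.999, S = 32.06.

301.14

Molecular formula: C7H12INO2S.
M = 7×12.011 + 12×1.008 + 1×126.904 + 1×14.007 + 2×15.999 + 1×32.06 = 301.14 g/mol.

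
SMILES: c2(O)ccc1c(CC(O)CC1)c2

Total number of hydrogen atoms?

12

Hydrogens are implicit in SMILES; fill each atom to its normal valence:
  3 × C: 2 H each → 6
  3 × C (aromatic): 1 H each → 3
  3 × C (aromatic): no H
  2 × O: 1 H each → 2
  1 × C: 1 H
  Total hydrogens = 12.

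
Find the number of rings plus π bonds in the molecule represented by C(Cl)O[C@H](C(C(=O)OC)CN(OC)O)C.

1

Molecular formula from the SMILES: C8H16ClNO5.
DoU = (2C + 2 + N − H − X)/2 = (2·8 + 2 + 1 − 16 − 1)/2 = 2/2 = 1.
(Structurally: 0 ring(s) + 1 π bond(s) = 1.)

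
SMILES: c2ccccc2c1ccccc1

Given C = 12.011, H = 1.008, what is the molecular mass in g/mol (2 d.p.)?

Molecular formula: C12H10.
M = 12×12.011 + 10×1.008 = 154.21 g/mol.

154.21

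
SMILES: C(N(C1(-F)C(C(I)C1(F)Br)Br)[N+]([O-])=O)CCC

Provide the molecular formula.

C8H11Br2F2IN2O2

Heavy atoms from the SMILES: 2 Br, 8 C, 2 F, 1 I, 2 N, 2 O.
Implicit hydrogens by atom environment:
  3 × C: 2 H each → 6
  2 × Br: no H
  2 × C: 1 H each → 2
  2 × C: no H
  2 × F: no H
  1 × C: 3 H
  1 × I: no H
  1 × N: no H
  1 × N (charge +1): no H
  1 × O: no H
  1 × O (charge -1): no H
  Total hydrogens = 11.
Molecular formula: C8H11Br2F2IN2O2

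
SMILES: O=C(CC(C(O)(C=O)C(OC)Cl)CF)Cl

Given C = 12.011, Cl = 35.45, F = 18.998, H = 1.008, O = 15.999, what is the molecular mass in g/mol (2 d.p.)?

261.07

Molecular formula: C8H11Cl2FO4.
M = 8×12.011 + 2×35.45 + 1×18.998 + 11×1.008 + 4×15.999 = 261.07 g/mol.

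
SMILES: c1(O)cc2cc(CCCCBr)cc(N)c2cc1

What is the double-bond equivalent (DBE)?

Molecular formula from the SMILES: C14H16BrNO.
DoU = (2C + 2 + N − H − X)/2 = (2·14 + 2 + 1 − 16 − 1)/2 = 14/2 = 7.
(Structurally: 2 ring(s) + 5 π bond(s) = 7.)

7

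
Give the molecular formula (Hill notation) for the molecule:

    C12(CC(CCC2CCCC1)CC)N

Heavy atoms from the SMILES: 12 C, 1 N.
Implicit hydrogens by atom environment:
  8 × C: 2 H each → 16
  2 × C: 1 H each → 2
  1 × C: 3 H
  1 × C: no H
  1 × N: 2 H
  Total hydrogens = 23.
Molecular formula: C12H23N

C12H23N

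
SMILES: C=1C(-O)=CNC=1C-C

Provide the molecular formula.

C6H9NO

Heavy atoms from the SMILES: 6 C, 1 N, 1 O.
Implicit hydrogens by atom environment:
  2 × C (aromatic): 1 H each → 2
  2 × C (aromatic): no H
  1 × C: 3 H
  1 × C: 2 H
  1 × N (aromatic): 1 H
  1 × O: 1 H
  Total hydrogens = 9.
Molecular formula: C6H9NO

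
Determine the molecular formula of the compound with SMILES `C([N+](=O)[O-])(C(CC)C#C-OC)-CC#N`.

Heavy atoms from the SMILES: 9 C, 2 N, 3 O.
Implicit hydrogens by atom environment:
  3 × C: no H
  2 × C: 3 H each → 6
  2 × C: 2 H each → 4
  2 × C: 1 H each → 2
  2 × O: no H
  1 × N (charge +1): no H
  1 × N: no H
  1 × O (charge -1): no H
  Total hydrogens = 12.
Molecular formula: C9H12N2O3

C9H12N2O3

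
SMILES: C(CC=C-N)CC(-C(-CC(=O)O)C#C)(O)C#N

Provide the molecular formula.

C12H16N2O3

Heavy atoms from the SMILES: 12 C, 2 N, 3 O.
Implicit hydrogens by atom environment:
  4 × C: 2 H each → 8
  4 × C: 1 H each → 4
  4 × C: no H
  2 × O: 1 H each → 2
  1 × N: 2 H
  1 × N: no H
  1 × O: no H
  Total hydrogens = 16.
Molecular formula: C12H16N2O3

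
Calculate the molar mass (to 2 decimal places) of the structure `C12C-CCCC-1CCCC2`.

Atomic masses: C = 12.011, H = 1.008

138.25

Molecular formula: C10H18.
M = 10×12.011 + 18×1.008 = 138.25 g/mol.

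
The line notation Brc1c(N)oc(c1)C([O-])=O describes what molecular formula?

C5H3BrNO3-

Heavy atoms from the SMILES: 1 Br, 5 C, 1 N, 3 O.
Implicit hydrogens by atom environment:
  3 × C (aromatic): no H
  1 × Br: no H
  1 × C (aromatic): 1 H
  1 × C: no H
  1 × N: 2 H
  1 × O (aromatic): no H
  1 × O: no H
  1 × O (charge -1): no H
  Total hydrogens = 3.
Net charge -1.
Molecular formula: C5H3BrNO3-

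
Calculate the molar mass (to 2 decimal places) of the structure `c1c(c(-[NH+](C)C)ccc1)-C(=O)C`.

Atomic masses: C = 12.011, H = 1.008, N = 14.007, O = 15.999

164.23

Molecular formula: C10H14NO+.
M = 10×12.011 + 14×1.008 + 1×14.007 + 1×15.999 = 164.23 g/mol.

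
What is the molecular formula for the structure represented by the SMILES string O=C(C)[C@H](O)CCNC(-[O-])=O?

Heavy atoms from the SMILES: 6 C, 1 N, 4 O.
Implicit hydrogens by atom environment:
  2 × C: 2 H each → 4
  2 × C: no H
  2 × O: no H
  1 × C: 3 H
  1 × C: 1 H
  1 × N: 1 H
  1 × O: 1 H
  1 × O (charge -1): no H
  Total hydrogens = 10.
Net charge -1.
Molecular formula: C6H10NO4-

C6H10NO4-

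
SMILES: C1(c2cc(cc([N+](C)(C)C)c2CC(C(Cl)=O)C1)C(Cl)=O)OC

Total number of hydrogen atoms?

Hydrogens are implicit in SMILES; fill each atom to its normal valence:
  4 × C: 3 H each → 12
  4 × C (aromatic): no H
  3 × O: no H
  2 × C: 2 H each → 4
  2 × C (aromatic): 1 H each → 2
  2 × C: 1 H each → 2
  2 × C: no H
  2 × Cl: no H
  1 × N (charge +1): no H
  Total hydrogens = 20.

20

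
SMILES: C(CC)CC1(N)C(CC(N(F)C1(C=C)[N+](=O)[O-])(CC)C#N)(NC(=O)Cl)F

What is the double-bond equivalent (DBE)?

Molecular formula from the SMILES: C15H22ClF2N5O3.
DoU = (2C + 2 + N − H − X)/2 = (2·15 + 2 + 5 − 22 − 3)/2 = 12/2 = 6.
(Structurally: 1 ring(s) + 5 π bond(s) = 6.)

6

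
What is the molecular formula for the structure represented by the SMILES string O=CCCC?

C4H8O

Heavy atoms from the SMILES: 4 C, 1 O.
Implicit hydrogens by atom environment:
  2 × C: 2 H each → 4
  1 × C: 3 H
  1 × C: 1 H
  1 × O: no H
  Total hydrogens = 8.
Molecular formula: C4H8O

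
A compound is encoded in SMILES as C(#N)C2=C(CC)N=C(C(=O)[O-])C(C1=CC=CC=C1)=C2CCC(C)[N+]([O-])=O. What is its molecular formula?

Heavy atoms from the SMILES: 19 C, 3 N, 4 O.
Implicit hydrogens by atom environment:
  6 × C (aromatic): no H
  5 × C (aromatic): 1 H each → 5
  3 × C: 2 H each → 6
  2 × C: 3 H each → 6
  2 × C: no H
  2 × O: no H
  2 × O (charge -1): no H
  1 × C: 1 H
  1 × N (aromatic): no H
  1 × N (charge +1): no H
  1 × N: no H
  Total hydrogens = 18.
Net charge -1.
Molecular formula: C19H18N3O4-

C19H18N3O4-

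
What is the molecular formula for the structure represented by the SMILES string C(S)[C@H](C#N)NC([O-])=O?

Heavy atoms from the SMILES: 4 C, 2 N, 2 O, 1 S.
Implicit hydrogens by atom environment:
  2 × C: no H
  1 × C: 2 H
  1 × C: 1 H
  1 × N: 1 H
  1 × N: no H
  1 × O: no H
  1 × O (charge -1): no H
  1 × S: 1 H
  Total hydrogens = 5.
Net charge -1.
Molecular formula: C4H5N2O2S-

C4H5N2O2S-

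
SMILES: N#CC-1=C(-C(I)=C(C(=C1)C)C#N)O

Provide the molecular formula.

Heavy atoms from the SMILES: 9 C, 1 I, 2 N, 1 O.
Implicit hydrogens by atom environment:
  5 × C (aromatic): no H
  2 × C: no H
  2 × N: no H
  1 × C: 3 H
  1 × C (aromatic): 1 H
  1 × I: no H
  1 × O: 1 H
  Total hydrogens = 5.
Molecular formula: C9H5IN2O

C9H5IN2O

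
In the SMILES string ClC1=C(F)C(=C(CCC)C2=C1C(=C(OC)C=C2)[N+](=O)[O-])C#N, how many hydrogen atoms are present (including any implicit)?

Hydrogens are implicit in SMILES; fill each atom to its normal valence:
  8 × C (aromatic): no H
  2 × C: 3 H each → 6
  2 × C: 2 H each → 4
  2 × C (aromatic): 1 H each → 2
  2 × O: no H
  1 × C: no H
  1 × Cl: no H
  1 × F: no H
  1 × N: no H
  1 × N (charge +1): no H
  1 × O (charge -1): no H
  Total hydrogens = 12.

12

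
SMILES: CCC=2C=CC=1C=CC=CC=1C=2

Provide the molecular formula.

Heavy atoms from the SMILES: 12 C.
Implicit hydrogens by atom environment:
  7 × C (aromatic): 1 H each → 7
  3 × C (aromatic): no H
  1 × C: 3 H
  1 × C: 2 H
  Total hydrogens = 12.
Molecular formula: C12H12

C12H12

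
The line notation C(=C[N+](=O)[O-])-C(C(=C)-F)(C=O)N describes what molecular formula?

C6H7FN2O3

Heavy atoms from the SMILES: 6 C, 1 F, 2 N, 3 O.
Implicit hydrogens by atom environment:
  3 × C: 1 H each → 3
  2 × C: no H
  2 × O: no H
  1 × C: 2 H
  1 × F: no H
  1 × N: 2 H
  1 × N (charge +1): no H
  1 × O (charge -1): no H
  Total hydrogens = 7.
Molecular formula: C6H7FN2O3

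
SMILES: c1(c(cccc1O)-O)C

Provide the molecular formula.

C7H8O2

Heavy atoms from the SMILES: 7 C, 2 O.
Implicit hydrogens by atom environment:
  3 × C (aromatic): 1 H each → 3
  3 × C (aromatic): no H
  2 × O: 1 H each → 2
  1 × C: 3 H
  Total hydrogens = 8.
Molecular formula: C7H8O2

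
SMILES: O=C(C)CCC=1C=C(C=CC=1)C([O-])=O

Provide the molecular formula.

Heavy atoms from the SMILES: 11 C, 3 O.
Implicit hydrogens by atom environment:
  4 × C (aromatic): 1 H each → 4
  2 × C: 2 H each → 4
  2 × C (aromatic): no H
  2 × C: no H
  2 × O: no H
  1 × C: 3 H
  1 × O (charge -1): no H
  Total hydrogens = 11.
Net charge -1.
Molecular formula: C11H11O3-

C11H11O3-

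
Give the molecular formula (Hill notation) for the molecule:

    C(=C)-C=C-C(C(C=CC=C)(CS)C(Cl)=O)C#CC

Heavy atoms from the SMILES: 15 C, 1 Cl, 1 O, 1 S.
Implicit hydrogens by atom environment:
  7 × C: 1 H each → 7
  4 × C: no H
  3 × C: 2 H each → 6
  1 × C: 3 H
  1 × Cl: no H
  1 × O: no H
  1 × S: 1 H
  Total hydrogens = 17.
Molecular formula: C15H17ClOS

C15H17ClOS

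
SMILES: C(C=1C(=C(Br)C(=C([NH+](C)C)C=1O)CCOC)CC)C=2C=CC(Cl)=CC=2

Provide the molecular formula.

C20H26BrClNO2+

Heavy atoms from the SMILES: 1 Br, 20 C, 1 Cl, 1 N, 2 O.
Implicit hydrogens by atom environment:
  8 × C (aromatic): no H
  4 × C: 3 H each → 12
  4 × C: 2 H each → 8
  4 × C (aromatic): 1 H each → 4
  1 × Br: no H
  1 × Cl: no H
  1 × N (charge +1): 1 H
  1 × O: 1 H
  1 × O: no H
  Total hydrogens = 26.
Net charge +1.
Molecular formula: C20H26BrClNO2+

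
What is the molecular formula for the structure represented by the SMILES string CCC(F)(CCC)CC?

C8H17F

Heavy atoms from the SMILES: 8 C, 1 F.
Implicit hydrogens by atom environment:
  4 × C: 2 H each → 8
  3 × C: 3 H each → 9
  1 × C: no H
  1 × F: no H
  Total hydrogens = 17.
Molecular formula: C8H17F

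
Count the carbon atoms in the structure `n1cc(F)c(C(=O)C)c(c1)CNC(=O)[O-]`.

The symbol for carbon appears 9 times in the SMILES. Lowercase c denotes aromatic carbon and counts toward C.

9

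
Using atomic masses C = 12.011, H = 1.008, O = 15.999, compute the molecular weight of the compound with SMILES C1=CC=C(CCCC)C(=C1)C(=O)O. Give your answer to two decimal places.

178.23

Molecular formula: C11H14O2.
M = 11×12.011 + 14×1.008 + 2×15.999 = 178.23 g/mol.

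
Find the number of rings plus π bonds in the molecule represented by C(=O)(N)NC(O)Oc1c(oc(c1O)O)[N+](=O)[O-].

5

Molecular formula from the SMILES: C6H7N3O8.
DoU = (2C + 2 + N − H − X)/2 = (2·6 + 2 + 3 − 7 − 0)/2 = 10/2 = 5.
(Structurally: 1 ring(s) + 4 π bond(s) = 5.)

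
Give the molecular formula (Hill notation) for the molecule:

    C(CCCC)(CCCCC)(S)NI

Heavy atoms from the SMILES: 10 C, 1 I, 1 N, 1 S.
Implicit hydrogens by atom environment:
  7 × C: 2 H each → 14
  2 × C: 3 H each → 6
  1 × C: no H
  1 × I: no H
  1 × N: 1 H
  1 × S: 1 H
  Total hydrogens = 22.
Molecular formula: C10H22INS

C10H22INS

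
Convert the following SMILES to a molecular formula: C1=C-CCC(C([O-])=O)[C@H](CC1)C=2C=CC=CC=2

C15H17O2-

Heavy atoms from the SMILES: 15 C, 2 O.
Implicit hydrogens by atom environment:
  5 × C (aromatic): 1 H each → 5
  4 × C: 2 H each → 8
  4 × C: 1 H each → 4
  1 × C: no H
  1 × C (aromatic): no H
  1 × O: no H
  1 × O (charge -1): no H
  Total hydrogens = 17.
Net charge -1.
Molecular formula: C15H17O2-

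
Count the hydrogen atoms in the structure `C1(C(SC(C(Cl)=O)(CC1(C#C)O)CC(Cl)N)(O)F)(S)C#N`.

Hydrogens are implicit in SMILES; fill each atom to its normal valence:
  7 × C: no H
  2 × C: 2 H each → 4
  2 × C: 1 H each → 2
  2 × Cl: no H
  2 × O: 1 H each → 2
  1 × F: no H
  1 × N: 2 H
  1 × N: no H
  1 × O: no H
  1 × S: 1 H
  1 × S: no H
  Total hydrogens = 11.

11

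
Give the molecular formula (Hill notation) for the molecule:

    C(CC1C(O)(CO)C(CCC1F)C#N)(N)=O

Heavy atoms from the SMILES: 10 C, 1 F, 2 N, 3 O.
Implicit hydrogens by atom environment:
  4 × C: 2 H each → 8
  3 × C: 1 H each → 3
  3 × C: no H
  2 × O: 1 H each → 2
  1 × F: no H
  1 × N: 2 H
  1 × N: no H
  1 × O: no H
  Total hydrogens = 15.
Molecular formula: C10H15FN2O3

C10H15FN2O3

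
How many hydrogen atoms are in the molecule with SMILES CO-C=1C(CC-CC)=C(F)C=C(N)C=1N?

Hydrogens are implicit in SMILES; fill each atom to its normal valence:
  5 × C (aromatic): no H
  3 × C: 2 H each → 6
  2 × C: 3 H each → 6
  2 × N: 2 H each → 4
  1 × C (aromatic): 1 H
  1 × F: no H
  1 × O: no H
  Total hydrogens = 17.

17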